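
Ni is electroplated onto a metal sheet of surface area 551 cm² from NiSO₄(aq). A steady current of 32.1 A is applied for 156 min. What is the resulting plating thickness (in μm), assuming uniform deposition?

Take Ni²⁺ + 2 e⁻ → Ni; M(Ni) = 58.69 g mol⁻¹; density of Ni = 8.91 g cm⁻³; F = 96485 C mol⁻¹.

186 μm

Q = I·t = 32.10 × 9360.0 = 300500 C; n(e⁻) = 3.114 mol.
n(Ni) = n(e⁻)/2 = 1.557 mol, so m = 1.557 × 58.69 = 91.38 g.
Volume = m/ρ = 91.38 / 8.91 = 10.26 cm³.
Thickness = V/A = 10.26 / 551 = 0.0186 cm = 186 μm.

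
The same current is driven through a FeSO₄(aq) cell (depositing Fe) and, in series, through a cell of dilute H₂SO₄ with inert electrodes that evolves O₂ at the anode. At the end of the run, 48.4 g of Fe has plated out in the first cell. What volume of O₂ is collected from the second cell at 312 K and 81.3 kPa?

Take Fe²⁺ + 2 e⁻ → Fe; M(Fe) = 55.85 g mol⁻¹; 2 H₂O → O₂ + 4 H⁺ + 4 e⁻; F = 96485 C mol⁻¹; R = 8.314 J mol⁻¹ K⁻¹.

13.8 L

n(Fe) = 48.4 / 55.85 = 0.8666 mol, so n(e⁻) = 2 × 0.8666 = 1.733 mol.
The cells are in series, so the same 1.733 mol of electrons passes through the second cell.
2 H₂O → O₂ + 4 H⁺ + 4 e⁻ — 4 mol e⁻ per mol O₂, so n(O₂) = 1.733/4 = 0.4333 mol.
V = nRT/P = (0.4333 × 8.314 × 312) / (81.3 × 10³) = 0.0138 m³ = 13.8 L.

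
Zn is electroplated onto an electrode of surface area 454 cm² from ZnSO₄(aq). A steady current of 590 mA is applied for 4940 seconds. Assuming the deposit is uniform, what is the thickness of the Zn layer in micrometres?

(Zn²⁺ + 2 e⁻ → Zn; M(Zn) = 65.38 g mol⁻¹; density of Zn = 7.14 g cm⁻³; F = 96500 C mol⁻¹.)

Q = I·t = 0.5900 × 4940.0 = 2915 C; n(e⁻) = 0.03020 mol.
n(Zn) = n(e⁻)/2 = 0.01510 mol, so m = 0.01510 × 65.38 = 0.9873 g.
Volume = m/ρ = 0.9873 / 7.14 = 0.1383 cm³.
Thickness = V/A = 0.1383 / 454 = 3.05 × 10⁻⁴ cm = 3.05 μm.

3.05 μm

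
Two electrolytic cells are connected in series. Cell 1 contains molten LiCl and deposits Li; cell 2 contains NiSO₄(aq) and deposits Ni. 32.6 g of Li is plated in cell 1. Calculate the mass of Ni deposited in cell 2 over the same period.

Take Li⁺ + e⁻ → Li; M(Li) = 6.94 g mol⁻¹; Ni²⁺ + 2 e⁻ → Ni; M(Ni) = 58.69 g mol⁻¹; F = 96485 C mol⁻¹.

n(Li) = 32.6 / 6.94 = 4.697 mol.
Since Li⁺ + e⁻ → Li, n(e⁻) passed = 1 × 4.697 = 4.697 mol.
Cells in series carry the same charge, so the same 4.697 mol of electrons passes through cell 2.
Ni²⁺ + 2 e⁻ → Ni, so n(Ni) = 4.697 / 2 = 2.349 mol.
m(Ni) = 2.349 × 58.69 = 138 g.

138 g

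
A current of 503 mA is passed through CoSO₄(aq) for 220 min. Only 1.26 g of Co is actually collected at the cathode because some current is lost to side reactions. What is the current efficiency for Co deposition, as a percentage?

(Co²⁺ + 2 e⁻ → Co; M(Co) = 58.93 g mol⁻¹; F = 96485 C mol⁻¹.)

62.1 %

Q = I·t = 0.5030 × 13200 = 6640 C; n(e⁻) = 6640/96485 = 0.06881 mol.
Theoretical n(Co) = n(e⁻)/2 = 0.03441 mol, i.e. m_theo = 0.03441 × 58.93 = 2.028 g.
Efficiency = m_actual / m_theo = 1.26 / 2.028 = 62.1 %.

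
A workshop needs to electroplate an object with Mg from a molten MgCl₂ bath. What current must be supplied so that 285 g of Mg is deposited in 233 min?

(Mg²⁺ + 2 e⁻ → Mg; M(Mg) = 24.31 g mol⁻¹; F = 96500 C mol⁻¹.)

n(Mg) = 285 / 24.31 = 11.72 mol.
n(e⁻) = 2 × 11.72 = 23.45 mol.
Q = n(e⁻)·F = 23.45 × 96500 = 2263000 C.
I = Q/t = 2263000 / 13980 s = 162 A.

162 A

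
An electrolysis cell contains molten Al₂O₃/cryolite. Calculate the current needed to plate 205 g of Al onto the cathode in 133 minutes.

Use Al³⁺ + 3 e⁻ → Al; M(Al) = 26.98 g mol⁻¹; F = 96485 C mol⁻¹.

276 A

n(Al) = 205 / 26.98 = 7.598 mol.
n(e⁻) = 3 × 7.598 = 22.79 mol.
Q = n(e⁻)·F = 22.79 × 96485 = 2199000 C.
I = Q/t = 2199000 / 7980.0 s = 276 A.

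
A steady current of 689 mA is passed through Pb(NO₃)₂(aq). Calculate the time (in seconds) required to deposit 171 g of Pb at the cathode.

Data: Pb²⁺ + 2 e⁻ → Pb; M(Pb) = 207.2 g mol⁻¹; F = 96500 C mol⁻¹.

2.31 × 10⁵ s

n(Pb) = m/M = 171 / 207.2 = 0.8253 mol.
Each Pb atom requires 2 electrons, so n(e⁻) = 2 × 0.8253 = 1.651 mol.
Q = n(e⁻)·F = 1.651 × 96500 = 159300 C.
t = Q/I = 159300 / 0.6890 A = 231200 s.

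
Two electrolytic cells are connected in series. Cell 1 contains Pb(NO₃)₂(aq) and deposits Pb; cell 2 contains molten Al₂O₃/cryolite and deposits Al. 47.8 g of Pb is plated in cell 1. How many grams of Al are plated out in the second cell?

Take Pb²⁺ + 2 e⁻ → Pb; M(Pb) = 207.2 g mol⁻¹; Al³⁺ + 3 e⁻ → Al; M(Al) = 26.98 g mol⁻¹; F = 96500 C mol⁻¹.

n(Pb) = 47.8 / 207.2 = 0.2307 mol.
Since Pb²⁺ + 2 e⁻ → Pb, n(e⁻) passed = 2 × 0.2307 = 0.4614 mol.
Cells in series carry the same charge, so the same 0.4614 mol of electrons passes through cell 2.
Al³⁺ + 3 e⁻ → Al, so n(Al) = 0.4614 / 3 = 0.1538 mol.
m(Al) = 0.1538 × 26.98 = 4.15 g.

4.15 g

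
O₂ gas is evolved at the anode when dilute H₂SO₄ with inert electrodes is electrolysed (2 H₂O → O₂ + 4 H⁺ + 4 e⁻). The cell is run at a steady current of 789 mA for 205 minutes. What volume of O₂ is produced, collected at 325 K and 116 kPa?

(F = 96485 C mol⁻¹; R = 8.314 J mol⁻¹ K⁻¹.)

0.586 L

Q = I·t = 0.7890 A × 12300 s = 9705 C.
n(e⁻) = Q/F = 9705 / 96485 = 0.1006 mol.
4 electrons are transferred per O₂ molecule, so n(O₂) = 0.1006 / 4 = 0.02515 mol.
V = nRT/P = (0.02515 × 8.314 × 325) / (116 × 10³ Pa) = 5.86 × 10⁻⁴ m³ = 0.586 L.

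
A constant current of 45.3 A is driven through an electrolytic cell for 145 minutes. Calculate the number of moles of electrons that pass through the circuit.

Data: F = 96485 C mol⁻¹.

Q = I·t = 45.30 A × 8700.0 s = 394100 C.
n(e⁻) = Q/F = 394100 / 96485 = 4.08 mol.

4.08 mol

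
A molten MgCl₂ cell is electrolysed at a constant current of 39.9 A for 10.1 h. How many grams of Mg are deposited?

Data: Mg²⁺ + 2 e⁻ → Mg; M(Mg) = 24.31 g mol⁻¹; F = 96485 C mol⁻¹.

183 g

Q = I·t = 39.90 A × 36360 s = 1451000 C.
n(e⁻) = Q/F = 1451000 / 96485 = 15.04 mol.
Mg²⁺ + 2 e⁻ → Mg, so n(Mg) = n(e⁻)/2 = 7.518 mol.
m = n·M = 7.518 × 24.31 = 183 g.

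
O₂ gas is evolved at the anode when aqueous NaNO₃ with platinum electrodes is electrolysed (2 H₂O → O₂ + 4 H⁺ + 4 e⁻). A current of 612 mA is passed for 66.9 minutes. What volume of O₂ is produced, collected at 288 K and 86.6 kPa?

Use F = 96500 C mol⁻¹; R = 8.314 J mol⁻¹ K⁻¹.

0.176 L

Q = I·t = 0.6120 A × 4014.0 s = 2457 C.
n(e⁻) = Q/F = 2457 / 96500 = 0.02546 mol.
4 electrons are transferred per O₂ molecule, so n(O₂) = 0.02546 / 4 = 0.006364 mol.
V = nRT/P = (0.006364 × 8.314 × 288) / (86.6 × 10³ Pa) = 1.76 × 10⁻⁴ m³ = 0.176 L.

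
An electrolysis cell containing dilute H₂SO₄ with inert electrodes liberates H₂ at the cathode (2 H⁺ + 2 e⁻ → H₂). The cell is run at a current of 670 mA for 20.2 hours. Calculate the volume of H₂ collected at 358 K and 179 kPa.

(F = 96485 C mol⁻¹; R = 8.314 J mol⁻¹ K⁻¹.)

4.20 L

Q = I·t = 0.6700 A × 72720 s = 48720 C.
n(e⁻) = Q/F = 48720 / 96485 = 0.5050 mol.
2 electrons are transferred per H₂ molecule, so n(H₂) = 0.5050 / 2 = 0.2525 mol.
V = nRT/P = (0.2525 × 8.314 × 358) / (179 × 10³ Pa) = 0.00420 m³ = 4.20 L.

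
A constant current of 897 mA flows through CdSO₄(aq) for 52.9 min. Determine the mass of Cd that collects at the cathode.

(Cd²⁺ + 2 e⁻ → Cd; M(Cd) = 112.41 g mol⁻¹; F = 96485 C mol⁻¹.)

Q = I·t = 0.8970 A × 3174.0 s = 2847 C.
n(e⁻) = Q/F = 2847 / 96485 = 0.02951 mol.
Cd²⁺ + 2 e⁻ → Cd, so n(Cd) = n(e⁻)/2 = 0.01475 mol.
m = n·M = 0.01475 × 112.41 = 1.66 g.

1.66 g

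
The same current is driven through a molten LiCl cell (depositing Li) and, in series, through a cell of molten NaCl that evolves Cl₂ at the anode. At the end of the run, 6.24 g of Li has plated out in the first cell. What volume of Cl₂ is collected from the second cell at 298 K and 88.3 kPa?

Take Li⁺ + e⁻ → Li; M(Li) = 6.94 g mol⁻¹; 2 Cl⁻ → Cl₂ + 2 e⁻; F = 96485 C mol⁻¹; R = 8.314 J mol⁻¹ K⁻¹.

12.6 L

n(Li) = 6.24 / 6.94 = 0.8991 mol, so n(e⁻) = 1 × 0.8991 = 0.8991 mol.
The cells are in series, so the same 0.8991 mol of electrons passes through the second cell.
2 Cl⁻ → Cl₂ + 2 e⁻ — 2 mol e⁻ per mol Cl₂, so n(Cl₂) = 0.8991/2 = 0.4496 mol.
V = nRT/P = (0.4496 × 8.314 × 298) / (88.3 × 10³) = 0.0126 m³ = 12.6 L.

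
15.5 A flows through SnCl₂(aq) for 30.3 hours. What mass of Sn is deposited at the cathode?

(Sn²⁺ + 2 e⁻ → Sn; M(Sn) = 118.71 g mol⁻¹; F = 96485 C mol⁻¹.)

1040 g

Q = I·t = 15.50 A × 109080 s = 1691000 C.
n(e⁻) = Q/F = 1691000 / 96485 = 17.52 mol.
Sn²⁺ + 2 e⁻ → Sn, so n(Sn) = n(e⁻)/2 = 8.762 mol.
m = n·M = 8.762 × 118.71 = 1040 g.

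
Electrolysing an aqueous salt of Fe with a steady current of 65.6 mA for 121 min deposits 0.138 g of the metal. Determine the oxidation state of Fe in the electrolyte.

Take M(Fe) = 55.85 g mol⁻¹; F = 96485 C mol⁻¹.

+2

Q = I·t = 0.06560 A × 7260.0 s = 476.3 C, so n(e⁻) = 476.3/96485 = 0.004936 mol.
n(Fe) deposited = 0.138 / 55.85 = 0.002471 mol.
Electrons per atom = n(e⁻)/n(Fe) = 0.004936 / 0.002471 = 2.00 ≈ 2, so the ion is Fe²⁺.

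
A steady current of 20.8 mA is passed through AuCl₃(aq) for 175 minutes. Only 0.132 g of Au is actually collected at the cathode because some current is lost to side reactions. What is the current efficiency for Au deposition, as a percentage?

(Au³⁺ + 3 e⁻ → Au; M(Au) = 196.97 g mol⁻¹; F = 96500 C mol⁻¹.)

88.8 %

Q = I·t = 0.02080 × 10500 = 218.4 C; n(e⁻) = 218.4/96500 = 0.002263 mol.
Theoretical n(Au) = n(e⁻)/3 = 0.0007544 mol, i.e. m_theo = 0.0007544 × 196.97 = 0.1486 g.
Efficiency = m_actual / m_theo = 0.132 / 0.1486 = 88.8 %.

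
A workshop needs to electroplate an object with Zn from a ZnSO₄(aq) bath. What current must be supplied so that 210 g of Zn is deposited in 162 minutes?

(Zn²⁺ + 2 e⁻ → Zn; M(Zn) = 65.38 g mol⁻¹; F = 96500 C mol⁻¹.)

n(Zn) = 210 / 65.38 = 3.212 mol.
n(e⁻) = 2 × 3.212 = 6.424 mol.
Q = n(e⁻)·F = 6.424 × 96500 = 619900 C.
I = Q/t = 619900 / 9720.0 s = 63.8 A.

63.8 A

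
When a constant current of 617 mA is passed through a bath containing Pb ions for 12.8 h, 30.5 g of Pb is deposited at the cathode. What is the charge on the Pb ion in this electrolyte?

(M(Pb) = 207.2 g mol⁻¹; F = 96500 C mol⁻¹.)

Q = I·t = 0.6170 A × 46080 s = 28430 C, so n(e⁻) = 28430/96500 = 0.2946 mol.
n(Pb) deposited = 30.5 / 207.2 = 0.1472 mol.
Electrons per atom = n(e⁻)/n(Pb) = 0.2946 / 0.1472 = 2.00 ≈ 2, so the ion is Pb²⁺.

+2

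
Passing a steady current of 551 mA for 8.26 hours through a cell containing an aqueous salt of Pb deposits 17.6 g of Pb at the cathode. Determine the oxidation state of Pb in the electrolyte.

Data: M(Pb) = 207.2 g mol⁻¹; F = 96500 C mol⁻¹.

+2

Q = I·t = 0.5510 A × 29736 s = 16380 C, so n(e⁻) = 16380/96500 = 0.1698 mol.
n(Pb) deposited = 17.6 / 207.2 = 0.08494 mol.
Electrons per atom = n(e⁻)/n(Pb) = 0.1698 / 0.08494 = 2.00 ≈ 2, so the ion is Pb²⁺.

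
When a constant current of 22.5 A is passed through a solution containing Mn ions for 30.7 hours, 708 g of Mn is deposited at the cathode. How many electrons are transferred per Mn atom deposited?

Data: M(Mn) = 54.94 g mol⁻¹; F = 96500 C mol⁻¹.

Q = I·t = 22.50 A × 110520 s = 2487000 C, so n(e⁻) = 2487000/96500 = 25.77 mol.
n(Mn) deposited = 708 / 54.94 = 12.89 mol.
Electrons per atom = n(e⁻)/n(Mn) = 25.77 / 12.89 = 2.00 ≈ 2, so the ion is Mn²⁺.

2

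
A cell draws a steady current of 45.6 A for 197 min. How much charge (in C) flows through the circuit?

5.39 × 10⁵ C

Q = I·t = 45.60 A × 11820 s = 5.39 × 10⁵ C.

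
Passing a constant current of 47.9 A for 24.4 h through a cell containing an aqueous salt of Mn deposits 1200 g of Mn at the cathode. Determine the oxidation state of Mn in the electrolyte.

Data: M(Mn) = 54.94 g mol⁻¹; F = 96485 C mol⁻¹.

+2

Q = I·t = 47.90 A × 87840 s = 4208000 C, so n(e⁻) = 4208000/96485 = 43.61 mol.
n(Mn) deposited = 1200 / 54.94 = 21.84 mol.
Electrons per atom = n(e⁻)/n(Mn) = 43.61 / 21.84 = 2.00 ≈ 2, so the ion is Mn²⁺.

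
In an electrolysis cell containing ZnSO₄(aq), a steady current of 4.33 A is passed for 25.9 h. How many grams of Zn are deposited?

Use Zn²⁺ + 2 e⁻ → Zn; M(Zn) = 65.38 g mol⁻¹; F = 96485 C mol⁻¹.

Q = I·t = 4.330 A × 93240 s = 403700 C.
n(e⁻) = Q/F = 403700 / 96485 = 4.184 mol.
Zn²⁺ + 2 e⁻ → Zn, so n(Zn) = n(e⁻)/2 = 2.092 mol.
m = n·M = 2.092 × 65.38 = 137 g.

137 g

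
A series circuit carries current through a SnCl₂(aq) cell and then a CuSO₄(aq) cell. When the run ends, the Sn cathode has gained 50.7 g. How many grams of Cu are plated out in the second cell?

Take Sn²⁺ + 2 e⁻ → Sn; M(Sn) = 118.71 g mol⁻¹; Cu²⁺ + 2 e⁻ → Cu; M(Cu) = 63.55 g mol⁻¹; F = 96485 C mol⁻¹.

n(Sn) = 50.7 / 118.71 = 0.4271 mol.
Since Sn²⁺ + 2 e⁻ → Sn, n(e⁻) passed = 2 × 0.4271 = 0.8542 mol.
Cells in series carry the same charge, so the same 0.8542 mol of electrons passes through cell 2.
Cu²⁺ + 2 e⁻ → Cu, so n(Cu) = 0.8542 / 2 = 0.4271 mol.
m(Cu) = 0.4271 × 63.55 = 27.1 g.

27.1 g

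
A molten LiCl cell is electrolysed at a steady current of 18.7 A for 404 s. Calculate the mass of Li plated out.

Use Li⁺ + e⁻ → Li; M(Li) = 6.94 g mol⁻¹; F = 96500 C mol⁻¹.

0.543 g

Q = I·t = 18.70 A × 404.00 s = 7555 C.
n(e⁻) = Q/F = 7555 / 96500 = 0.07829 mol.
Li⁺ + e⁻ → Li, so n(Li) = n(e⁻)/1 = 0.07829 mol.
m = n·M = 0.07829 × 6.94 = 0.543 g.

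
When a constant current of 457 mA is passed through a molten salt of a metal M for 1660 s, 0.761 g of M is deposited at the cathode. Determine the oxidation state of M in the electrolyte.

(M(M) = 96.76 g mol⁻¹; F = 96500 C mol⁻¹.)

+1

Q = I·t = 0.4570 A × 1660.0 s = 758.6 C, so n(e⁻) = 758.6/96500 = 0.007861 mol.
n(M) deposited = 0.761 / 96.76 = 0.007865 mol.
Electrons per atom = n(e⁻)/n(M) = 0.007861 / 0.007865 = 1.00 ≈ 1, so the ion is M⁺.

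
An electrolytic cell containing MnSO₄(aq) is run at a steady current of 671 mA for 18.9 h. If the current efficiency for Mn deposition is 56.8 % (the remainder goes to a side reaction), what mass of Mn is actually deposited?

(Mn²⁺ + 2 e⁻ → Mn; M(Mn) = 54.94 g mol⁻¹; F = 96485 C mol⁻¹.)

7.38 g

Q = I·t = 0.6710 × 68040 = 45650 C.
n(e⁻) = 45650/96485 = 0.4732 mol; theoretically n(Mn) = 0.4732/2 = 0.2366 mol, m_theo = 13.00 g.
At 56.8 % efficiency, m_actual = 0.568 × 13.00 = 7.38 g.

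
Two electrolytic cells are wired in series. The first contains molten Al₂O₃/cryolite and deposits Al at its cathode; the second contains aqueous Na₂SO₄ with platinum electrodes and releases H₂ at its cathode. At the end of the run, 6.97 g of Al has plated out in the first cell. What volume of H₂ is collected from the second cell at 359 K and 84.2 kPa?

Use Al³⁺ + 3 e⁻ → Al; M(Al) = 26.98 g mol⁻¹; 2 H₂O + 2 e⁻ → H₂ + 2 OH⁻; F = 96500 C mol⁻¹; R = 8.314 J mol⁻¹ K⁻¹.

n(Al) = 6.97 / 26.98 = 0.2583 mol, so n(e⁻) = 3 × 0.2583 = 0.7750 mol.
The cells are in series, so the same 0.7750 mol of electrons passes through the second cell.
2 H₂O + 2 e⁻ → H₂ + 2 OH⁻ — 2 mol e⁻ per mol H₂, so n(H₂) = 0.7750/2 = 0.3875 mol.
V = nRT/P = (0.3875 × 8.314 × 359) / (84.2 × 10³) = 0.0137 m³ = 13.7 L.

13.7 L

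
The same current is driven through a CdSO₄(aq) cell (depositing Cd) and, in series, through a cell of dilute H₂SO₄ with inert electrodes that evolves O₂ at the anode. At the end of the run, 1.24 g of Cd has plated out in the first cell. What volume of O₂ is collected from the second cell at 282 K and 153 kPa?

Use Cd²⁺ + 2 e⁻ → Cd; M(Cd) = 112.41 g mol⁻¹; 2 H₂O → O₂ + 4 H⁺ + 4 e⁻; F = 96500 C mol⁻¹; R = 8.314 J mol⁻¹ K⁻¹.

0.0845 L

n(Cd) = 1.24 / 112.41 = 0.01103 mol, so n(e⁻) = 2 × 0.01103 = 0.02206 mol.
The cells are in series, so the same 0.02206 mol of electrons passes through the second cell.
2 H₂O → O₂ + 4 H⁺ + 4 e⁻ — 4 mol e⁻ per mol O₂, so n(O₂) = 0.02206/4 = 0.005516 mol.
V = nRT/P = (0.005516 × 8.314 × 282) / (153 × 10³) = 8.45 × 10⁻⁵ m³ = 0.0845 L.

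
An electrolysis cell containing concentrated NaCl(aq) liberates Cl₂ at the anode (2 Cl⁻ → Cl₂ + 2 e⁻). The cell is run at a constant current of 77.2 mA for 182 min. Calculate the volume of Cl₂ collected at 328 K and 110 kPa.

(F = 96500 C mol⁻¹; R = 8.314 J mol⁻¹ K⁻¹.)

0.108 L

Q = I·t = 0.07720 A × 10920 s = 843.0 C.
n(e⁻) = Q/F = 843.0 / 96500 = 0.008736 mol.
2 electrons are transferred per Cl₂ molecule, so n(Cl₂) = 0.008736 / 2 = 0.004368 mol.
V = nRT/P = (0.004368 × 8.314 × 328) / (110 × 10³ Pa) = 1.08 × 10⁻⁴ m³ = 0.108 L.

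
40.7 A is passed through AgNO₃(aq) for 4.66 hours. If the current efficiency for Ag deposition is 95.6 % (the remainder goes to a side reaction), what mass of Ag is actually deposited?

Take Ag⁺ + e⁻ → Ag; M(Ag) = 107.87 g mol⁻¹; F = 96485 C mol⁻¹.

730 g

Q = I·t = 40.70 × 16776 = 682800 C.
n(e⁻) = 682800/96485 = 7.077 mol; theoretically n(Ag) = 7.077/1 = 7.077 mol, m_theo = 763.3 g.
At 95.6 % efficiency, m_actual = 0.956 × 763.3 = 730 g.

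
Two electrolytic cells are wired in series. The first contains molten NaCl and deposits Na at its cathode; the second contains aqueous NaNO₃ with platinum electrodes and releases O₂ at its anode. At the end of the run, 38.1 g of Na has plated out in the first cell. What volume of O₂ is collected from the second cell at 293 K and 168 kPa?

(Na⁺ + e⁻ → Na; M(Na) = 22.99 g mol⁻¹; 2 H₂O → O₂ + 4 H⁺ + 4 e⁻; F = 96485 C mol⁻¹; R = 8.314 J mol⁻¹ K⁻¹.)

6.01 L

n(Na) = 38.1 / 22.99 = 1.657 mol, so n(e⁻) = 1 × 1.657 = 1.657 mol.
The cells are in series, so the same 1.657 mol of electrons passes through the second cell.
2 H₂O → O₂ + 4 H⁺ + 4 e⁻ — 4 mol e⁻ per mol O₂, so n(O₂) = 1.657/4 = 0.4143 mol.
V = nRT/P = (0.4143 × 8.314 × 293) / (168 × 10³) = 0.00601 m³ = 6.01 L.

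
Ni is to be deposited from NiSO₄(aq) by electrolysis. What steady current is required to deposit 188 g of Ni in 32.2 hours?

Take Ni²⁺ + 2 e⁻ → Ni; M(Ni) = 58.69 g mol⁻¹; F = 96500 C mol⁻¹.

n(Ni) = 188 / 58.69 = 3.203 mol.
n(e⁻) = 2 × 3.203 = 6.407 mol.
Q = n(e⁻)·F = 6.407 × 96500 = 618200 C.
I = Q/t = 618200 / 115920 s = 5.33 A.

5.33 A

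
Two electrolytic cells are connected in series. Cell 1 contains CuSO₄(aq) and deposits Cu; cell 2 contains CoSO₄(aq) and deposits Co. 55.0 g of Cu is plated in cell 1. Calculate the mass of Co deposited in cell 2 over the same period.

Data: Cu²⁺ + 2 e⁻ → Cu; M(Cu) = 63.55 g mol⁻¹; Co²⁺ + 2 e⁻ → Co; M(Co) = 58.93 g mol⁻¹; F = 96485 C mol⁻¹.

n(Cu) = 55.0 / 63.55 = 0.8655 mol.
Since Cu²⁺ + 2 e⁻ → Cu, n(e⁻) passed = 2 × 0.8655 = 1.731 mol.
Cells in series carry the same charge, so the same 1.731 mol of electrons passes through cell 2.
Co²⁺ + 2 e⁻ → Co, so n(Co) = 1.731 / 2 = 0.8655 mol.
m(Co) = 0.8655 × 58.93 = 51.0 g.

51.0 g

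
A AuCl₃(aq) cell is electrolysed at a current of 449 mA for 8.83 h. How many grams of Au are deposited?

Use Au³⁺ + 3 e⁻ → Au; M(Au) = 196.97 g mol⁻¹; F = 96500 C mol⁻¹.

Q = I·t = 0.4490 A × 31788 s = 14270 C.
n(e⁻) = Q/F = 14270 / 96500 = 0.1479 mol.
Au³⁺ + 3 e⁻ → Au, so n(Au) = n(e⁻)/3 = 0.04930 mol.
m = n·M = 0.04930 × 196.97 = 9.71 g.

9.71 g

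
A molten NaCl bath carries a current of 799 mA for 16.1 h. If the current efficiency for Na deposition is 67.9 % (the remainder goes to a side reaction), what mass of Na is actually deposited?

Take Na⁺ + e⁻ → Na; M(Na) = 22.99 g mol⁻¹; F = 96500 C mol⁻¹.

Q = I·t = 0.7990 × 57960 = 46310 C.
n(e⁻) = 46310/96500 = 0.4799 mol; theoretically n(Na) = 0.4799/1 = 0.4799 mol, m_theo = 11.03 g.
At 67.9 % efficiency, m_actual = 0.679 × 11.03 = 7.49 g.

7.49 g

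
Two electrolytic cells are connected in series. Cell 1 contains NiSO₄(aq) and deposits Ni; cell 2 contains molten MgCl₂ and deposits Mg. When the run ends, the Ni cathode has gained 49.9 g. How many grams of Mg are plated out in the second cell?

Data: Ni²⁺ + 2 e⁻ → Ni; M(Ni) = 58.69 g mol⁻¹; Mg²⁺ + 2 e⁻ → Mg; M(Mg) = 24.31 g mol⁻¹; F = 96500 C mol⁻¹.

20.7 g

n(Ni) = 49.9 / 58.69 = 0.8502 mol.
Since Ni²⁺ + 2 e⁻ → Ni, n(e⁻) passed = 2 × 0.8502 = 1.700 mol.
Cells in series carry the same charge, so the same 1.700 mol of electrons passes through cell 2.
Mg²⁺ + 2 e⁻ → Mg, so n(Mg) = 1.700 / 2 = 0.8502 mol.
m(Mg) = 0.8502 × 24.31 = 20.7 g.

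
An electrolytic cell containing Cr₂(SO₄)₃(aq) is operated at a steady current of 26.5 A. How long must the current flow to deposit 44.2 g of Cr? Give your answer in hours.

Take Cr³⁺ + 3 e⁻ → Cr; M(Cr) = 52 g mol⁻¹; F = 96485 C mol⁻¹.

n(Cr) = m/M = 44.2 / 52 = 0.8500 mol.
Each Cr atom requires 3 electrons, so n(e⁻) = 3 × 0.8500 = 2.550 mol.
Q = n(e⁻)·F = 2.550 × 96485 = 246000 C.
t = Q/I = 246000 / 26.50 A = 9284 s = 2.58 h.

2.58 h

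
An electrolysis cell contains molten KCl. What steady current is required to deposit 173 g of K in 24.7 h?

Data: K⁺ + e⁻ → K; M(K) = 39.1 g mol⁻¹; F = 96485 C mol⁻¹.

4.80 A

n(K) = 173 / 39.1 = 4.425 mol.
n(e⁻) = 1 × 4.425 = 4.425 mol.
Q = n(e⁻)·F = 4.425 × 96485 = 426900 C.
I = Q/t = 426900 / 88920 s = 4.80 A.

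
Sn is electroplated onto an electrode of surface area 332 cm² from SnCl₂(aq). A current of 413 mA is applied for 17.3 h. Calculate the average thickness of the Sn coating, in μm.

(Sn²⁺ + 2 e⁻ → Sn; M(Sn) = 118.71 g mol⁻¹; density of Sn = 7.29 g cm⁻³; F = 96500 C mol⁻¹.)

65.4 μm

Q = I·t = 0.4130 × 62280 = 25720 C; n(e⁻) = 0.2665 mol.
n(Sn) = n(e⁻)/2 = 0.1333 mol, so m = 0.1333 × 118.71 = 15.82 g.
Volume = m/ρ = 15.82 / 7.29 = 2.170 cm³.
Thickness = V/A = 2.170 / 332 = 0.00654 cm = 65.4 μm.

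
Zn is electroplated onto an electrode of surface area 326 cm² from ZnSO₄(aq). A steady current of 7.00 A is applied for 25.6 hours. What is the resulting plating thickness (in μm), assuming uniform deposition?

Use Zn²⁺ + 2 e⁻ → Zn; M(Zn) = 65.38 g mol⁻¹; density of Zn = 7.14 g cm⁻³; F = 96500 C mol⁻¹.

Q = I·t = 7.000 × 92160 = 645100 C; n(e⁻) = 6.685 mol.
n(Zn) = n(e⁻)/2 = 3.343 mol, so m = 3.343 × 65.38 = 218.5 g.
Volume = m/ρ = 218.5 / 7.14 = 30.61 cm³.
Thickness = V/A = 30.61 / 326 = 0.0939 cm = 939 μm.

939 μm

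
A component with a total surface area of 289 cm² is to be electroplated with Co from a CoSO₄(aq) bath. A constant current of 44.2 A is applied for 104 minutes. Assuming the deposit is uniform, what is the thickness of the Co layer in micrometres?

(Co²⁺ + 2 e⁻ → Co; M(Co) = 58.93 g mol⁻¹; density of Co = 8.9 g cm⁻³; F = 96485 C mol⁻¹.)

327 μm

Q = I·t = 44.20 × 6240.0 = 275800 C; n(e⁻) = 2.859 mol.
n(Co) = n(e⁻)/2 = 1.429 mol, so m = 1.429 × 58.93 = 84.23 g.
Volume = m/ρ = 84.23 / 8.9 = 9.464 cm³.
Thickness = V/A = 9.464 / 289 = 0.0327 cm = 327 μm.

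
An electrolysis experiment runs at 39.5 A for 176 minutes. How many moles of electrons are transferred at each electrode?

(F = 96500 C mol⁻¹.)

4.32 mol

Q = I·t = 39.50 A × 10560 s = 417100 C.
n(e⁻) = Q/F = 417100 / 96500 = 4.32 mol.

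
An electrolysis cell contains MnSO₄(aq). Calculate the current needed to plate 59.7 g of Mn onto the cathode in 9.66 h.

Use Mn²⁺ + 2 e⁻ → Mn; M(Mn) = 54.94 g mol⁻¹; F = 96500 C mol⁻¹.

6.03 A

n(Mn) = 59.7 / 54.94 = 1.087 mol.
n(e⁻) = 2 × 1.087 = 2.173 mol.
Q = n(e⁻)·F = 2.173 × 96500 = 209700 C.
I = Q/t = 209700 / 34776 s = 6.03 A.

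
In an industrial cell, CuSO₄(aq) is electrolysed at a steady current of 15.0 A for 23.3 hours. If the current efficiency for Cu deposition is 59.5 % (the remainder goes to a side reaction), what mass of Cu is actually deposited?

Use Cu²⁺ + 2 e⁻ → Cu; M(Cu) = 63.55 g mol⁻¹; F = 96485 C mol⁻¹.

247 g

Q = I·t = 15.00 × 83880 = 1258000 C.
n(e⁻) = 1258000/96485 = 13.04 mol; theoretically n(Cu) = 13.04/2 = 6.520 mol, m_theo = 414.4 g.
At 59.5 % efficiency, m_actual = 0.595 × 414.4 = 247 g.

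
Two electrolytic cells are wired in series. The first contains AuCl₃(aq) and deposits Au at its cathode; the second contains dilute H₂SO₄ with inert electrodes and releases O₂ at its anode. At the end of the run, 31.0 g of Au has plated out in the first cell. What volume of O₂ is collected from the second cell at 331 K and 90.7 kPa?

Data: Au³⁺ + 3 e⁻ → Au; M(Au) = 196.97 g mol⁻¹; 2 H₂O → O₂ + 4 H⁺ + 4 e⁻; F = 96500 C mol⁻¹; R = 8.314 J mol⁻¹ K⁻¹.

n(Au) = 31.0 / 196.97 = 0.1574 mol, so n(e⁻) = 3 × 0.1574 = 0.4722 mol.
The cells are in series, so the same 0.4722 mol of electrons passes through the second cell.
2 H₂O → O₂ + 4 H⁺ + 4 e⁻ — 4 mol e⁻ per mol O₂, so n(O₂) = 0.4722/4 = 0.1180 mol.
V = nRT/P = (0.1180 × 8.314 × 331) / (90.7 × 10³) = 0.00358 m³ = 3.58 L.

3.58 L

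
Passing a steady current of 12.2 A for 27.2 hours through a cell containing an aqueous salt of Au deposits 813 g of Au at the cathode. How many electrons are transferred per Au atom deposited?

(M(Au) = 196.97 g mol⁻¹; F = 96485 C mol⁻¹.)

3

Q = I·t = 12.20 A × 97920 s = 1195000 C, so n(e⁻) = 1195000/96485 = 12.38 mol.
n(Au) deposited = 813 / 196.97 = 4.128 mol.
Electrons per atom = n(e⁻)/n(Au) = 12.38 / 4.128 = 3.00 ≈ 3, so the ion is Au³⁺.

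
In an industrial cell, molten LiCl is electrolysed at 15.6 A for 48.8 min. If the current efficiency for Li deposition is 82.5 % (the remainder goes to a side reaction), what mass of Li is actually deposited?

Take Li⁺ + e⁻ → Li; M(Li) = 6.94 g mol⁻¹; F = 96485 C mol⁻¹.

Q = I·t = 15.60 × 2928.0 = 45680 C.
n(e⁻) = 45680/96485 = 0.4734 mol; theoretically n(Li) = 0.4734/1 = 0.4734 mol, m_theo = 3.285 g.
At 82.5 % efficiency, m_actual = 0.825 × 3.285 = 2.71 g.

2.71 g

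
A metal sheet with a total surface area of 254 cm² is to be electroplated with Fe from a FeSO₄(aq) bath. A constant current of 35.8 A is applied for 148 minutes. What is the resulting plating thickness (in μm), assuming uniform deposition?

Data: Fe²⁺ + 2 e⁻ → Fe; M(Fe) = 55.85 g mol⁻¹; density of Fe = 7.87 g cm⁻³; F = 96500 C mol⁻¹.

460 μm

Q = I·t = 35.80 × 8880.0 = 317900 C; n(e⁻) = 3.294 mol.
n(Fe) = n(e⁻)/2 = 1.647 mol, so m = 1.647 × 55.85 = 91.99 g.
Volume = m/ρ = 91.99 / 7.87 = 11.69 cm³.
Thickness = V/A = 11.69 / 254 = 0.0460 cm = 460 μm.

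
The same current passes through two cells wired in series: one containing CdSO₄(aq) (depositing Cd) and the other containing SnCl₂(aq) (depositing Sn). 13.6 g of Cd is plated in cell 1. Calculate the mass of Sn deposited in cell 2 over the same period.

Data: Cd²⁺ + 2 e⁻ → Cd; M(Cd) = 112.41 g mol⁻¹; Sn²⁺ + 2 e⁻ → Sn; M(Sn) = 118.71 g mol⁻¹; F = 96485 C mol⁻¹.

n(Cd) = 13.6 / 112.41 = 0.1210 mol.
Since Cd²⁺ + 2 e⁻ → Cd, n(e⁻) passed = 2 × 0.1210 = 0.2420 mol.
Cells in series carry the same charge, so the same 0.2420 mol of electrons passes through cell 2.
Sn²⁺ + 2 e⁻ → Sn, so n(Sn) = 0.2420 / 2 = 0.1210 mol.
m(Sn) = 0.1210 × 118.71 = 14.4 g.

14.4 g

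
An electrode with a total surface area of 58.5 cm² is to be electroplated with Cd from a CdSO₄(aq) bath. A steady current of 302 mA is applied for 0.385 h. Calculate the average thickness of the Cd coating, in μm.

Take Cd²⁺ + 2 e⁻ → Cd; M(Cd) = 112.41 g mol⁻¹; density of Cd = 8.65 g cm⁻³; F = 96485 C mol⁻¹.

4.82 μm

Q = I·t = 0.3020 × 1386.0 = 418.6 C; n(e⁻) = 0.004338 mol.
n(Cd) = n(e⁻)/2 = 0.002169 mol, so m = 0.002169 × 112.41 = 0.2438 g.
Volume = m/ρ = 0.2438 / 8.65 = 0.02819 cm³.
Thickness = V/A = 0.02819 / 58.5 = 4.82 × 10⁻⁴ cm = 4.82 μm.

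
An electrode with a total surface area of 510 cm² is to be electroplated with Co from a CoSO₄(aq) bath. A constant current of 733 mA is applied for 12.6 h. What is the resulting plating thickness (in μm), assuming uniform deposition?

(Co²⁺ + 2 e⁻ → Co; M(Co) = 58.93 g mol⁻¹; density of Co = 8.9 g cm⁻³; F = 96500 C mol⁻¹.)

Q = I·t = 0.7330 × 45360 = 33250 C; n(e⁻) = 0.3445 mol.
n(Co) = n(e⁻)/2 = 0.1723 mol, so m = 0.1723 × 58.93 = 10.15 g.
Volume = m/ρ = 10.15 / 8.9 = 1.141 cm³.
Thickness = V/A = 1.141 / 510 = 0.00224 cm = 22.4 μm.

22.4 μm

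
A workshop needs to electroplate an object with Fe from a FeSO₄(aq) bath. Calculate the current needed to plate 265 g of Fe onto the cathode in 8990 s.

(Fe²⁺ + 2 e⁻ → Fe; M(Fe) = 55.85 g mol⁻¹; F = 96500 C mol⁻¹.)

n(Fe) = 265 / 55.85 = 4.745 mol.
n(e⁻) = 2 × 4.745 = 9.490 mol.
Q = n(e⁻)·F = 9.490 × 96500 = 915800 C.
I = Q/t = 915800 / 8990.0 s = 102 A.

102 A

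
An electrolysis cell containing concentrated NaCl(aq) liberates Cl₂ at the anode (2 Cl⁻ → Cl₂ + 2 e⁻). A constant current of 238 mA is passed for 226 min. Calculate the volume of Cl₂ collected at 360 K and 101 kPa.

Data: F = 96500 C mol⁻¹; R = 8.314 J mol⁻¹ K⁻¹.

Q = I·t = 0.2380 A × 13560 s = 3227 C.
n(e⁻) = Q/F = 3227 / 96500 = 0.03344 mol.
2 electrons are transferred per Cl₂ molecule, so n(Cl₂) = 0.03344 / 2 = 0.01672 mol.
V = nRT/P = (0.01672 × 8.314 × 360) / (101 × 10³ Pa) = 4.96 × 10⁻⁴ m³ = 0.496 L.

0.496 L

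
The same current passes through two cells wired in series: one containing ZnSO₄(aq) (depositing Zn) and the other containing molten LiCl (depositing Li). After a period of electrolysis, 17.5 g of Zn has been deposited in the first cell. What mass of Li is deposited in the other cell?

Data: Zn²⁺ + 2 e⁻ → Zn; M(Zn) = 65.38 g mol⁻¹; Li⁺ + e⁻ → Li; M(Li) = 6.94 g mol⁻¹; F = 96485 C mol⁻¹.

3.72 g

n(Zn) = 17.5 / 65.38 = 0.2677 mol.
Since Zn²⁺ + 2 e⁻ → Zn, n(e⁻) passed = 2 × 0.2677 = 0.5353 mol.
Cells in series carry the same charge, so the same 0.5353 mol of electrons passes through cell 2.
Li⁺ + e⁻ → Li, so n(Li) = 0.5353 / 1 = 0.5353 mol.
m(Li) = 0.5353 × 6.94 = 3.72 g.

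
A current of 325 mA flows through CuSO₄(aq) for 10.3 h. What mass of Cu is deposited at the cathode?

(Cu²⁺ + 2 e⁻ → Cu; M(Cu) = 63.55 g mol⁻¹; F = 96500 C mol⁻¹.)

3.97 g

Q = I·t = 0.3250 A × 37080 s = 12050 C.
n(e⁻) = Q/F = 12050 / 96500 = 0.1249 mol.
Cu²⁺ + 2 e⁻ → Cu, so n(Cu) = n(e⁻)/2 = 0.06244 mol.
m = n·M = 0.06244 × 63.55 = 3.97 g.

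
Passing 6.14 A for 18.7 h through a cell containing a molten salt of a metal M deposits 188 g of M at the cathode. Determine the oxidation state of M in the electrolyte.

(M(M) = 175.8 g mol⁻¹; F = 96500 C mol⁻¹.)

Q = I·t = 6.140 A × 67320 s = 413300 C, so n(e⁻) = 413300/96500 = 4.283 mol.
n(M) deposited = 188 / 175.8 = 1.069 mol.
Electrons per atom = n(e⁻)/n(M) = 4.283 / 1.069 = 4.01 ≈ 4, so the ion is M⁴⁺.

+4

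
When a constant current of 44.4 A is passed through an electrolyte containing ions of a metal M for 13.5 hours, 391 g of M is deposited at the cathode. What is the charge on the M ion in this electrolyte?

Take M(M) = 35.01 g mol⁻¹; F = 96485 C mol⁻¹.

Q = I·t = 44.40 A × 48600 s = 2158000 C, so n(e⁻) = 2158000/96485 = 22.36 mol.
n(M) deposited = 391 / 35.01 = 11.17 mol.
Electrons per atom = n(e⁻)/n(M) = 22.36 / 11.17 = 2.00 ≈ 2, so the ion is M²⁺.

+2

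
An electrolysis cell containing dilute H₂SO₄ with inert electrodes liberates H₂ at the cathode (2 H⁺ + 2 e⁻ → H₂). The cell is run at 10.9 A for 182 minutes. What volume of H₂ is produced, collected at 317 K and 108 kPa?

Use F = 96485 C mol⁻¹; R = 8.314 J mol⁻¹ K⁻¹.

15.1 L

Q = I·t = 10.90 A × 10920 s = 119000 C.
n(e⁻) = Q/F = 119000 / 96485 = 1.234 mol.
2 electrons are transferred per H₂ molecule, so n(H₂) = 1.234 / 2 = 0.6168 mol.
V = nRT/P = (0.6168 × 8.314 × 317) / (108 × 10³ Pa) = 0.0151 m³ = 15.1 L.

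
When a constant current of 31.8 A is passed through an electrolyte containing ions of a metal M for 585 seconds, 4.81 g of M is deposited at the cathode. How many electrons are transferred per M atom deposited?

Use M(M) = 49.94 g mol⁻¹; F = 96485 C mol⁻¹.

Q = I·t = 31.80 A × 585.00 s = 18600 C, so n(e⁻) = 18600/96485 = 0.1928 mol.
n(M) deposited = 4.81 / 49.94 = 0.09632 mol.
Electrons per atom = n(e⁻)/n(M) = 0.1928 / 0.09632 = 2.00 ≈ 2, so the ion is M²⁺.

2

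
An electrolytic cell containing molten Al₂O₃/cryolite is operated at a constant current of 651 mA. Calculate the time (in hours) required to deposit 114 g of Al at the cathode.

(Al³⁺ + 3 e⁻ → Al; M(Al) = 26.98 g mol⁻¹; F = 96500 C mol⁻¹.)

522 h

n(Al) = m/M = 114 / 26.98 = 4.225 mol.
Each Al atom requires 3 electrons, so n(e⁻) = 3 × 4.225 = 12.68 mol.
Q = n(e⁻)·F = 12.68 × 96500 = 1223000 C.
t = Q/I = 1223000 / 0.6510 A = 1879000 s = 522 h.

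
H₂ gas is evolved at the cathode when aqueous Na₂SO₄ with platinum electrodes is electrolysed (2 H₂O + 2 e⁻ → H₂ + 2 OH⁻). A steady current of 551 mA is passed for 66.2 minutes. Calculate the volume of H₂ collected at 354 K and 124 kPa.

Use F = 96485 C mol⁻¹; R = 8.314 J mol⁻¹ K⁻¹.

0.269 L

Q = I·t = 0.5510 A × 3972.0 s = 2189 C.
n(e⁻) = Q/F = 2189 / 96485 = 0.02268 mol.
2 electrons are transferred per H₂ molecule, so n(H₂) = 0.02268 / 2 = 0.01134 mol.
V = nRT/P = (0.01134 × 8.314 × 354) / (124 × 10³ Pa) = 2.69 × 10⁻⁴ m³ = 0.269 L.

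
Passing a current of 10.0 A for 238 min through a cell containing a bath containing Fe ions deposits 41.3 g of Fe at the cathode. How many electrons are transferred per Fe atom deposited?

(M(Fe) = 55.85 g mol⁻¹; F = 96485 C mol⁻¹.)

2

Q = I·t = 10.00 A × 14280 s = 142800 C, so n(e⁻) = 142800/96485 = 1.480 mol.
n(Fe) deposited = 41.3 / 55.85 = 0.7395 mol.
Electrons per atom = n(e⁻)/n(Fe) = 1.480 / 0.7395 = 2.00 ≈ 2, so the ion is Fe²⁺.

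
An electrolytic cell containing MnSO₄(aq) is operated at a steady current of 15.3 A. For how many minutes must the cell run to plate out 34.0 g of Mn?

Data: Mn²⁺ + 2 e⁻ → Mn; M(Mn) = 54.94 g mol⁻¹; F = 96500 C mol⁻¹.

130 min

n(Mn) = m/M = 34.0 / 54.94 = 0.6189 mol.
Each Mn atom requires 2 electrons, so n(e⁻) = 2 × 0.6189 = 1.238 mol.
Q = n(e⁻)·F = 1.238 × 96500 = 119400 C.
t = Q/I = 119400 / 15.30 A = 7806 s = 130 min.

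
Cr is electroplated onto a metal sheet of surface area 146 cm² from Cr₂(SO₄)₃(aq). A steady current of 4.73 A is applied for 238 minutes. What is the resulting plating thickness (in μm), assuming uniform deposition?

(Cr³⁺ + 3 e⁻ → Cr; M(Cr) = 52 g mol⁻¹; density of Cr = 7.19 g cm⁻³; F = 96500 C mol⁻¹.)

Q = I·t = 4.730 × 14280 = 67540 C; n(e⁻) = 0.6999 mol.
n(Cr) = n(e⁻)/3 = 0.2333 mol, so m = 0.2333 × 52 = 12.13 g.
Volume = m/ρ = 12.13 / 7.19 = 1.687 cm³.
Thickness = V/A = 1.687 / 146 = 0.0116 cm = 116 μm.

116 μm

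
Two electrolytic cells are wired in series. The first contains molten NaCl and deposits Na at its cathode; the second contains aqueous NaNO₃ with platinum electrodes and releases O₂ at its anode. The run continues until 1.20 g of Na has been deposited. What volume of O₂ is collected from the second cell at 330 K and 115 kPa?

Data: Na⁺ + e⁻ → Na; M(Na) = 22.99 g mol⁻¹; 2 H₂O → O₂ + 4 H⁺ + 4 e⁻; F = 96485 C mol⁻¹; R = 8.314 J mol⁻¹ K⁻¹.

n(Na) = 1.20 / 22.99 = 0.05220 mol, so n(e⁻) = 1 × 0.05220 = 0.05220 mol.
The cells are in series, so the same 0.05220 mol of electrons passes through the second cell.
2 H₂O → O₂ + 4 H⁺ + 4 e⁻ — 4 mol e⁻ per mol O₂, so n(O₂) = 0.05220/4 = 0.01305 mol.
V = nRT/P = (0.01305 × 8.314 × 330) / (115 × 10³) = 3.11 × 10⁻⁴ m³ = 0.311 L.

0.311 L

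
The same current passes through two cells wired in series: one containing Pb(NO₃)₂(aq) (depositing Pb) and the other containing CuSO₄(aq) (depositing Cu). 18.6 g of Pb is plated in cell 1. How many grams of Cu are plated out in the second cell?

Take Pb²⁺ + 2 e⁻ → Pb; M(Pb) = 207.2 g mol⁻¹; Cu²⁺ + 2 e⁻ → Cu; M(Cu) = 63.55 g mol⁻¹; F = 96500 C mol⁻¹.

n(Pb) = 18.6 / 207.2 = 0.08977 mol.
Since Pb²⁺ + 2 e⁻ → Pb, n(e⁻) passed = 2 × 0.08977 = 0.1795 mol.
Cells in series carry the same charge, so the same 0.1795 mol of electrons passes through cell 2.
Cu²⁺ + 2 e⁻ → Cu, so n(Cu) = 0.1795 / 2 = 0.08977 mol.
m(Cu) = 0.08977 × 63.55 = 5.70 g.

5.70 g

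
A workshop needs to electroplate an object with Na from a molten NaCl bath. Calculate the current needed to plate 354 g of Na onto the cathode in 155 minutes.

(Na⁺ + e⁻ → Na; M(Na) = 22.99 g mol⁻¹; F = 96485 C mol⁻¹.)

160 A

n(Na) = 354 / 22.99 = 15.40 mol.
n(e⁻) = 1 × 15.40 = 15.40 mol.
Q = n(e⁻)·F = 15.40 × 96485 = 1486000 C.
I = Q/t = 1486000 / 9300.0 s = 160 A.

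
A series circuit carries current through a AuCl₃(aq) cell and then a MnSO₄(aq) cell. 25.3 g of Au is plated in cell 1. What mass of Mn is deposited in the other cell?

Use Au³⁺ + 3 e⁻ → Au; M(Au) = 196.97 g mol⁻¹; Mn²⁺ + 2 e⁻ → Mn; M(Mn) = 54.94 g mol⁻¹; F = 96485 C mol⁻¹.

10.6 g

n(Au) = 25.3 / 196.97 = 0.1284 mol.
Since Au³⁺ + 3 e⁻ → Au, n(e⁻) passed = 3 × 0.1284 = 0.3853 mol.
Cells in series carry the same charge, so the same 0.3853 mol of electrons passes through cell 2.
Mn²⁺ + 2 e⁻ → Mn, so n(Mn) = 0.3853 / 2 = 0.1927 mol.
m(Mn) = 0.1927 × 54.94 = 10.6 g.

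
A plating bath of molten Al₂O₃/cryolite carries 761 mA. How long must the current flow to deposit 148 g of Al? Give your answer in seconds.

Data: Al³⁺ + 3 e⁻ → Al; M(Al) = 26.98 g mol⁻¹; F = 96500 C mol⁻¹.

2.09 × 10⁶ s

n(Al) = m/M = 148 / 26.98 = 5.486 mol.
Each Al atom requires 3 electrons, so n(e⁻) = 3 × 5.486 = 16.46 mol.
Q = n(e⁻)·F = 16.46 × 96500 = 1588000 C.
t = Q/I = 1588000 / 0.7610 A = 2087000 s.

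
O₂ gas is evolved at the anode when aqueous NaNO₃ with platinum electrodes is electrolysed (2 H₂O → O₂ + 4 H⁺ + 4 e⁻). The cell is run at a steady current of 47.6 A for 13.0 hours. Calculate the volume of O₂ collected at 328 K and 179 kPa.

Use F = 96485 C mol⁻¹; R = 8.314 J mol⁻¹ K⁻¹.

Q = I·t = 47.60 A × 46800 s = 2228000 C.
n(e⁻) = Q/F = 2228000 / 96485 = 23.09 mol.
4 electrons are transferred per O₂ molecule, so n(O₂) = 23.09 / 4 = 5.772 mol.
V = nRT/P = (5.772 × 8.314 × 328) / (179 × 10³ Pa) = 0.0879 m³ = 87.9 L.

87.9 L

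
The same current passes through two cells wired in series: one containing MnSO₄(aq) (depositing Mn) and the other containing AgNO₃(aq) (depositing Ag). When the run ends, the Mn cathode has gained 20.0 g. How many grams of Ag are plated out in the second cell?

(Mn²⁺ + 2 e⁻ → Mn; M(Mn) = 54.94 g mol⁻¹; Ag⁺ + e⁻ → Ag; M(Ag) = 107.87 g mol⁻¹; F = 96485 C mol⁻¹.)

78.5 g

n(Mn) = 20.0 / 54.94 = 0.3640 mol.
Since Mn²⁺ + 2 e⁻ → Mn, n(e⁻) passed = 2 × 0.3640 = 0.7281 mol.
Cells in series carry the same charge, so the same 0.7281 mol of electrons passes through cell 2.
Ag⁺ + e⁻ → Ag, so n(Ag) = 0.7281 / 1 = 0.7281 mol.
m(Ag) = 0.7281 × 107.87 = 78.5 g.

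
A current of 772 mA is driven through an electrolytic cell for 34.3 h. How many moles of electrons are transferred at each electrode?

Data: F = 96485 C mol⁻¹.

Q = I·t = 0.7720 A × 123480 s = 95330 C.
n(e⁻) = Q/F = 95330 / 96485 = 0.988 mol.

0.988 mol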